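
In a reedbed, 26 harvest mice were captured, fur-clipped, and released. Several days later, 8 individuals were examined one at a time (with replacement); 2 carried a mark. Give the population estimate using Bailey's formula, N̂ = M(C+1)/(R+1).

N = 78

N̂ = 26·(8+1)/(2+1) = 26·9/3 = 234/3 = 78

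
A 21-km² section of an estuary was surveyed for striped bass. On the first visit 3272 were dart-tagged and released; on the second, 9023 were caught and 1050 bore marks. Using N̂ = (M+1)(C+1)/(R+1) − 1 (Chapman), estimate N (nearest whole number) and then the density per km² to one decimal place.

N̂ = 3273·9024/1051 − 1 = 29535552/1051 − 1 ≈ 28101.3 → 28101
Density = N̂ / area = 28101 / 21 ≈ 1338.14 → 1338.1 per km²

density ≈ 1338.1 striped bass per km²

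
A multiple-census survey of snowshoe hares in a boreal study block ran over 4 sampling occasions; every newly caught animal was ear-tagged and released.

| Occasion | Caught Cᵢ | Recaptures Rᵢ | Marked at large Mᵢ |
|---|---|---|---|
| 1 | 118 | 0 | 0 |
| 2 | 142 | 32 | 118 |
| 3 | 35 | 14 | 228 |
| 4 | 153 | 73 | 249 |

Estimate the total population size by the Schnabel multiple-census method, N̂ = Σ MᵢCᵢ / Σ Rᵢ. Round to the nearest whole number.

Σ MᵢCᵢ = 0·118 + 118·142 + 228·35 + 249·153 = 0 + 16756 + 7980 + 38097 = 62833
Σ Rᵢ = 0 + 32 + 14 + 73 = 119
N̂ = 62833 / 119 ≈ 528.0 → 528

N ≈ 528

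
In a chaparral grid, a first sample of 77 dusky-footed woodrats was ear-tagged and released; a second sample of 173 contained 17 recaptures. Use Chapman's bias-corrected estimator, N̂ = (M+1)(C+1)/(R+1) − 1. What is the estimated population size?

N̂ = (77+1)(173+1)/(17+1) − 1 = 78·174/18 − 1
= 13572/18 − 1 = 754 − 1 = 753

N = 753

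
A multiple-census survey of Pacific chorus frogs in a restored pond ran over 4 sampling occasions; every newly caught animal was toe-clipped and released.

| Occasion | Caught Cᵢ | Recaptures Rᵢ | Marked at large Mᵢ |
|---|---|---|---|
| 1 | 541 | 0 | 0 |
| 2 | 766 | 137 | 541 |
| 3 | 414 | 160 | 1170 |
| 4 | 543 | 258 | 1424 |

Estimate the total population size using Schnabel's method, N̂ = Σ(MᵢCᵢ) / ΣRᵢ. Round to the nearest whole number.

Σ MᵢCᵢ = 0·541 + 541·766 + 1170·414 + 1424·543 = 0 + 414406 + 484380 + 773232 = 1672018
Σ Rᵢ = 0 + 137 + 160 + 258 = 555
N̂ = 1672018 / 555 ≈ 3012.6 → 3013

N ≈ 3013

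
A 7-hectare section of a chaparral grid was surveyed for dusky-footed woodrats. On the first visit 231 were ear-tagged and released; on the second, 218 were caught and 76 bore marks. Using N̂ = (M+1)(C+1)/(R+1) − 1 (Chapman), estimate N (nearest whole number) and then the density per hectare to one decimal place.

N̂ = 232·219/77 − 1 = 50808/77 − 1 ≈ 658.8 → 659
Density = N̂ / area = 659 / 7 ≈ 94.14 → 94.1 per hectare

density ≈ 94.1 dusky-footed woodrats per hectare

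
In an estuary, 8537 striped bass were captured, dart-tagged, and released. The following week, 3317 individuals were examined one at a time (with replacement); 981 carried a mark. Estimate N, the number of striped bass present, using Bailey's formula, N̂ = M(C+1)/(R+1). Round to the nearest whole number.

N̂ = 8537·(3317+1)/(981+1) = 8537·3318/982 = 28325766/982 ≈ 28845.0 → 28845

N ≈ 28,845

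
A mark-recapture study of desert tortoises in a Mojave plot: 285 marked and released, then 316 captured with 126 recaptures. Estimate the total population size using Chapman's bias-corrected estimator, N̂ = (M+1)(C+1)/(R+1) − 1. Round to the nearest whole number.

N ≈ 713

N̂ = (285+1)(316+1)/(126+1) − 1 = 286·317/127 − 1
= 90662/127 − 1 ≈ 713.9 − 1 ≈ 712.9 → 713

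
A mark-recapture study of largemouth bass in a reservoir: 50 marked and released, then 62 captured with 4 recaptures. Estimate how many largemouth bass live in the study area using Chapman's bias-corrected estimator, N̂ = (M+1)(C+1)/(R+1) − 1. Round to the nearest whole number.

N ≈ 642

N̂ = (50+1)(62+1)/(4+1) − 1 = 51·63/5 − 1
= 3213/5 − 1 ≈ 642.6 − 1 ≈ 641.6 → 642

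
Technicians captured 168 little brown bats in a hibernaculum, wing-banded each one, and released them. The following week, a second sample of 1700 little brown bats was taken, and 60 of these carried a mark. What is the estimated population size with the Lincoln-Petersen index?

N = 4760

The marked fraction in the recapture sample should equal the marked fraction in the population: 60/1700 = 168/N.
N = (168 × 1700) / 60 = 285600 / 60 = 4760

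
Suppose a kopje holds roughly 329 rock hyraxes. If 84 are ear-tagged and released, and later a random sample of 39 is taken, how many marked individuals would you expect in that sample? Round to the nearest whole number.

expected recaptures ≈ 10

The marked fraction of the population is 84/329, so in a sample of 39 expect C·(M/N) marked.
E[R] = 84 × 39 / 329 = 3276 / 329 ≈ 10.0 → 10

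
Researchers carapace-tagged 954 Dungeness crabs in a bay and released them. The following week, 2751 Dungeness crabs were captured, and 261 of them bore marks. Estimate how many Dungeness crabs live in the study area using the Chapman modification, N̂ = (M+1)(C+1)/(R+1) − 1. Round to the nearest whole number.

N̂ = (954+1)(2751+1)/(261+1) − 1 = 955·2752/262 − 1
= 2628160/262 − 1 ≈ 10031.1 − 1 ≈ 10030.1 → 10030

N ≈ 10,030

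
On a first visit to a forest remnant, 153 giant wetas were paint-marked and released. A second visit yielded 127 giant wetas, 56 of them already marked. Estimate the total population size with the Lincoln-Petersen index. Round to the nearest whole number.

N ≈ 347

The marked fraction in the recapture sample should equal the marked fraction in the population: 56/127 = 153/N.
N = (153 × 127) / 56 = 19431 / 56 ≈ 347.0 → 347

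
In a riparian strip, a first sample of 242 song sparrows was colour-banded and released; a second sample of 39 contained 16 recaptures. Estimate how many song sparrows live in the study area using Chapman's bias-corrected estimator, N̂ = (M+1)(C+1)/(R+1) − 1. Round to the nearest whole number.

N ≈ 571

N̂ = (242+1)(39+1)/(16+1) − 1 = 243·40/17 − 1
= 9720/17 − 1 ≈ 571.8 − 1 ≈ 570.8 → 571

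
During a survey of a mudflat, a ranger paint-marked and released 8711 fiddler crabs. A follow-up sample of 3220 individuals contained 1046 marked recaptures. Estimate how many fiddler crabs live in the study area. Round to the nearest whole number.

If marked individuals mix randomly, R/C ≈ M/N, giving N ≈ M·C/R.
N = (8711 × 3220) / 1046 = 28049420 / 1046 ≈ 26815.9 → 26816

N ≈ 26,816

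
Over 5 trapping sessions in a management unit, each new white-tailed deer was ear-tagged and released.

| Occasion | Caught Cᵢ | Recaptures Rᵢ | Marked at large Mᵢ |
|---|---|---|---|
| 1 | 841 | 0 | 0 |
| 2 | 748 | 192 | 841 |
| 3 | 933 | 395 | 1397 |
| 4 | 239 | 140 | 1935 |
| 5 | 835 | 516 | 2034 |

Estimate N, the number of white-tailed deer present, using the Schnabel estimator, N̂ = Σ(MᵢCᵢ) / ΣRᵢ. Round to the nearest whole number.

N ≈ 3293

Σ MᵢCᵢ = 0·841 + 841·748 + 1397·933 + 1935·239 + 2034·835 = 0 + 629068 + 1303401 + 462465 + 1698390 = 4093324
Σ Rᵢ = 0 + 192 + 395 + 140 + 516 = 1243
N̂ = 4093324 / 1243 ≈ 3293.1 → 3293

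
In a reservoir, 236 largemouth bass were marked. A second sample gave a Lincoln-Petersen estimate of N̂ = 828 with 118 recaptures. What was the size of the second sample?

C = 414

From N = M·C/R: C = N·R / M = 828·118 / 236 = 97704 / 236 = 414.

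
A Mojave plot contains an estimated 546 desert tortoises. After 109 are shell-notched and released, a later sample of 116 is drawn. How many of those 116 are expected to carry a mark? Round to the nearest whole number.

expected recaptures ≈ 23

The marked fraction of the population is 109/546, so in a sample of 116 expect C·(M/N) marked.
E[R] = 109 × 116 / 546 = 12644 / 546 ≈ 23.2 → 23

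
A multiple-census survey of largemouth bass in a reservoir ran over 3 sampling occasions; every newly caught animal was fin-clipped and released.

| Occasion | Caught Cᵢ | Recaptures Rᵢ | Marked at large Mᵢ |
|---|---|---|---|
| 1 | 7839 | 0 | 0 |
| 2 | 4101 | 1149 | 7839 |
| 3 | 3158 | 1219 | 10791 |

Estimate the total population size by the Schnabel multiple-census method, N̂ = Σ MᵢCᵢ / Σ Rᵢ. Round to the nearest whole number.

N ≈ 27,967

Σ MᵢCᵢ = 0·7839 + 7839·4101 + 10791·3158 = 0 + 32147739 + 34077978 = 66225717
Σ Rᵢ = 0 + 1149 + 1219 = 2368
N̂ = 66225717 / 2368 ≈ 27966.9 → 27967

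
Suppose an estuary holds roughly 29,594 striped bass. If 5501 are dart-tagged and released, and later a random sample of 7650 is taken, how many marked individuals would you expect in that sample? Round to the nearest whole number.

expected recaptures ≈ 1422

Expected recaptures E[R] = M·C / N.
E[R] = 5501 × 7650 / 29594 = 42082650 / 29594 ≈ 1422.0 → 1422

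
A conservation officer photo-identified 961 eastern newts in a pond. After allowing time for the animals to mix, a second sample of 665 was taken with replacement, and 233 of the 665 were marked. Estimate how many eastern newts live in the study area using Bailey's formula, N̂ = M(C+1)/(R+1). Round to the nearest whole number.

N̂ = 961·(665+1)/(233+1) = 961·666/234 = 640026/234 ≈ 2735.2 → 2735

N ≈ 2735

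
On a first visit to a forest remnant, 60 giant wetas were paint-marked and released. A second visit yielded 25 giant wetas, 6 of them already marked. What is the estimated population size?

Lincoln-Petersen assumes M/N = R/C, so N = M·C / R.
N = (60 × 25) / 6 = 1500 / 6 = 250

N = 250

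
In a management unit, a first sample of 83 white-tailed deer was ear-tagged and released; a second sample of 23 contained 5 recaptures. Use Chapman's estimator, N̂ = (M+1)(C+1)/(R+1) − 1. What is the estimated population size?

N̂ = (83+1)(23+1)/(5+1) − 1 = 84·24/6 − 1
= 2016/6 − 1 = 336 − 1 = 335

N = 335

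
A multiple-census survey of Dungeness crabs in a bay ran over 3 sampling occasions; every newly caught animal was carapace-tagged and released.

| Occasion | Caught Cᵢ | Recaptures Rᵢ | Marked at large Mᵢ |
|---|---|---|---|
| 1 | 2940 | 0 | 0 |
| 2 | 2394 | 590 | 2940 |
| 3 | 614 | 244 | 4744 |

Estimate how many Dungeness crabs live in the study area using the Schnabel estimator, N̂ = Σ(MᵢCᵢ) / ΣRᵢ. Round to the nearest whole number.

Σ MᵢCᵢ = 0·2940 + 2940·2394 + 4744·614 = 0 + 7038360 + 2912816 = 9951176
Σ Rᵢ = 0 + 590 + 244 = 834
N̂ = 9951176 / 834 ≈ 11931.9 → 11932

N ≈ 11,932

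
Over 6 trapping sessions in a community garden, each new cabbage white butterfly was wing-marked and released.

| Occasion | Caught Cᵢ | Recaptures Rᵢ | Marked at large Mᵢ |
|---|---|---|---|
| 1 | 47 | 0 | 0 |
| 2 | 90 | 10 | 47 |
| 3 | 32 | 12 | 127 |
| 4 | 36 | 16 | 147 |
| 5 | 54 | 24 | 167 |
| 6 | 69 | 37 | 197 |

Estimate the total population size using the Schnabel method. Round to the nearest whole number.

Σ MᵢCᵢ = 0·47 + 47·90 + 127·32 + 147·36 + 167·54 + 197·69 = 0 + 4230 + 4064 + 5292 + 9018 + 13593 = 36197
Σ Rᵢ = 0 + 10 + 12 + 16 + 24 + 37 = 99
N̂ = 36197 / 99 ≈ 365.6 → 366

N ≈ 366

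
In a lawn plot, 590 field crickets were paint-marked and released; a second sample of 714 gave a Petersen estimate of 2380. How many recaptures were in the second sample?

R = 177

From N = M·C/R: R = M·C / N = 590·714 / 2380 = 421260 / 2380 = 177.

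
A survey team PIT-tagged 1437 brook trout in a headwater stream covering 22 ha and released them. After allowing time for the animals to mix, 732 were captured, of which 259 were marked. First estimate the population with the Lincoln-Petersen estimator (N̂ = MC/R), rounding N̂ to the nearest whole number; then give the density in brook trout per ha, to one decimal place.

N̂ = 1437·732/259 = 1051884/259 ≈ 4061.3 → 4061
Density = N̂ / area = 4061 / 22 ≈ 184.59 → 184.6 per ha

density ≈ 184.6 brook trout per ha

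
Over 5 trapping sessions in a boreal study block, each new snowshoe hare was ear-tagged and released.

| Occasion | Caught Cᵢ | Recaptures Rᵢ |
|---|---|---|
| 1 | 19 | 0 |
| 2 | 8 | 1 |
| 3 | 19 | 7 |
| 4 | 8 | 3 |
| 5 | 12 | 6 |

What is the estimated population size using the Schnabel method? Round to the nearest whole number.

Marked at large before each occasion: Mᵢ = Σⱼ<ᵢ (Cⱼ − Rⱼ) → M1=0, M2=19, M3=26, M4=38, M5=43
Σ MᵢCᵢ = 0·19 + 19·8 + 26·19 + 38·8 + 43·12 = 0 + 152 + 494 + 304 + 516 = 1466
Σ Rᵢ = 0 + 1 + 7 + 3 + 6 = 17
N̂ = 1466 / 17 ≈ 86.2 → 86

N ≈ 86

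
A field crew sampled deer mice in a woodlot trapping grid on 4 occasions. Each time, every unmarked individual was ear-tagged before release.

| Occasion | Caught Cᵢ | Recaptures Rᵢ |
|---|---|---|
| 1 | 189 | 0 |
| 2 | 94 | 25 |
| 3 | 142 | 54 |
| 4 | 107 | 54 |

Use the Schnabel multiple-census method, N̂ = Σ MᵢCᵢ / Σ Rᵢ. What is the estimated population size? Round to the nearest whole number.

N ≈ 687

Marked at large before each occasion: Mᵢ = Σⱼ<ᵢ (Cⱼ − Rⱼ) → M1=0, M2=189, M3=258, M4=346
Σ MᵢCᵢ = 0·189 + 189·94 + 258·142 + 346·107 = 0 + 17766 + 36636 + 37022 = 91424
Σ Rᵢ = 0 + 25 + 54 + 54 = 133
N̂ = 91424 / 133 ≈ 687.4 → 687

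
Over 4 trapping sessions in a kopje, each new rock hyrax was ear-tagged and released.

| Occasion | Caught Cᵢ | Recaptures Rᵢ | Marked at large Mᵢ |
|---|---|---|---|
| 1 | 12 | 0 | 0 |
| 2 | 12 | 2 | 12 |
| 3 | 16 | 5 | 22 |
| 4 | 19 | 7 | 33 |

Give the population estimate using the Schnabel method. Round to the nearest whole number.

N ≈ 80

Σ MᵢCᵢ = 0·12 + 12·12 + 22·16 + 33·19 = 0 + 144 + 352 + 627 = 1123
Σ Rᵢ = 0 + 2 + 5 + 7 = 14
N̂ = 1123 / 14 ≈ 80.2 → 80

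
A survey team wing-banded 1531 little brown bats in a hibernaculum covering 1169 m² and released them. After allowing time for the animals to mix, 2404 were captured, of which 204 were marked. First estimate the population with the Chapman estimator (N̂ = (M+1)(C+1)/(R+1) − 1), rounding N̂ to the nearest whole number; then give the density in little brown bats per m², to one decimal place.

density ≈ 15.4 little brown bats per m²

N̂ = 1532·2405/205 − 1 = 3684460/205 − 1 ≈ 17972.0 → 17972
Density = N̂ / area = 17972 / 1169 ≈ 15.37 → 15.4 per m²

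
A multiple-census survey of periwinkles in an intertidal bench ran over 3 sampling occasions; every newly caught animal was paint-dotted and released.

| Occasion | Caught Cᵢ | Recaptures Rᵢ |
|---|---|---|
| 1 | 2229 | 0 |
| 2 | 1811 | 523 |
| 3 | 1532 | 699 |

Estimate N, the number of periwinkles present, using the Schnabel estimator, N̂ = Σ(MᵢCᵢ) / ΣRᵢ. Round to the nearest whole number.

N ≈ 7713

Marked at large before each occasion: Mᵢ = Σⱼ<ᵢ (Cⱼ − Rⱼ) → M1=0, M2=2229, M3=3517
Σ MᵢCᵢ = 0·2229 + 2229·1811 + 3517·1532 = 0 + 4036719 + 5388044 = 9424763
Σ Rᵢ = 0 + 523 + 699 = 1222
N̂ = 9424763 / 1222 ≈ 7712.6 → 7713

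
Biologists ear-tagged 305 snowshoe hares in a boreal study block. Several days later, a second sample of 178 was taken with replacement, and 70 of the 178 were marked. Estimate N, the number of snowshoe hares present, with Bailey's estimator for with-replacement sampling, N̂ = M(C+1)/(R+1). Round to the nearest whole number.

N ≈ 769

N̂ = 305·(178+1)/(70+1) = 305·179/71 = 54595/71 ≈ 768.9 → 769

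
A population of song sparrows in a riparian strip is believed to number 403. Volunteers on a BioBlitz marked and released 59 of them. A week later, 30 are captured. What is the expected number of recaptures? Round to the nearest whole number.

expected recaptures ≈ 4

Expected recaptures E[R] = M·C / N.
E[R] = 59 × 30 / 403 = 1770 / 403 ≈ 4.4 → 4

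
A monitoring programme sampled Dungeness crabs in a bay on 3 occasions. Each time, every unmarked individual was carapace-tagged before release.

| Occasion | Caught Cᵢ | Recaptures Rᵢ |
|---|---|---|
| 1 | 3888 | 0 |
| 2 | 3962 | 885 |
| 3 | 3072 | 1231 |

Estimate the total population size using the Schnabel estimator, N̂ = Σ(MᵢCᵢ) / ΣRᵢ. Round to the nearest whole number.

Marked at large before each occasion: Mᵢ = Σⱼ<ᵢ (Cⱼ − Rⱼ) → M1=0, M2=3888, M3=6965
Σ MᵢCᵢ = 0·3888 + 3888·3962 + 6965·3072 = 0 + 15404256 + 21396480 = 36800736
Σ Rᵢ = 0 + 885 + 1231 = 2116
N̂ = 36800736 / 2116 ≈ 17391.7 → 17392

N ≈ 17,392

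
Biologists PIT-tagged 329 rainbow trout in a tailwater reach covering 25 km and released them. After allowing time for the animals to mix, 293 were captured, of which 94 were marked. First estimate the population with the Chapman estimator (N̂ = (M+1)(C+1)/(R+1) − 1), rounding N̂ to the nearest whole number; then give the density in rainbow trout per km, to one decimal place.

density ≈ 40.8 rainbow trout per km

N̂ = 330·294/95 − 1 = 97020/95 − 1 ≈ 1020.3 → 1020
Density = N̂ / area = 1020 / 25 ≈ 40.80 → 40.8 per km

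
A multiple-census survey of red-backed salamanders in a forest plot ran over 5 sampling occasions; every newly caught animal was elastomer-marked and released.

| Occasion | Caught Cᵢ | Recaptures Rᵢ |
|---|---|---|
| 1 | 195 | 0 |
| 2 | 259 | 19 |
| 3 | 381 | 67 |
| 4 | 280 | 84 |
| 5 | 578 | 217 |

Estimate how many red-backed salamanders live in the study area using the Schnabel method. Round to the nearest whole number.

N ≈ 2512

Marked at large before each occasion: Mᵢ = Σⱼ<ᵢ (Cⱼ − Rⱼ) → M1=0, M2=195, M3=435, M4=749, M5=945
Σ MᵢCᵢ = 0·195 + 195·259 + 435·381 + 749·280 + 945·578 = 0 + 50505 + 165735 + 209720 + 546210 = 972170
Σ Rᵢ = 0 + 19 + 67 + 84 + 217 = 387
N̂ = 972170 / 387 ≈ 2512.1 → 2512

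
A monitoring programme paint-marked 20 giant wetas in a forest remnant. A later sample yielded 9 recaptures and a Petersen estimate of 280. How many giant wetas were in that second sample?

C = 126

From N = M·C/R: C = N·R / M = 280·9 / 20 = 2520 / 20 = 126.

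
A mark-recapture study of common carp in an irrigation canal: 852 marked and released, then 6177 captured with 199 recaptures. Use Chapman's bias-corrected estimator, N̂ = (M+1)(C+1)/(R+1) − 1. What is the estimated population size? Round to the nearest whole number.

N̂ = (852+1)(6177+1)/(199+1) − 1 = 853·6178/200 − 1
= 5269834/200 − 1 ≈ 26349.2 − 1 ≈ 26348.2 → 26348

N ≈ 26,348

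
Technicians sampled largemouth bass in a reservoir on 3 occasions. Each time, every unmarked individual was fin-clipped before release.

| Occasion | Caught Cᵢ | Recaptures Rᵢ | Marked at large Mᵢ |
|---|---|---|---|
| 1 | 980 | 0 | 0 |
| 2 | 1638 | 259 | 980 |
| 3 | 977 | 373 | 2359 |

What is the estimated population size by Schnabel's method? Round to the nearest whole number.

Σ MᵢCᵢ = 0·980 + 980·1638 + 2359·977 = 0 + 1605240 + 2304743 = 3909983
Σ Rᵢ = 0 + 259 + 373 = 632
N̂ = 3909983 / 632 ≈ 6186.7 → 6187

N ≈ 6187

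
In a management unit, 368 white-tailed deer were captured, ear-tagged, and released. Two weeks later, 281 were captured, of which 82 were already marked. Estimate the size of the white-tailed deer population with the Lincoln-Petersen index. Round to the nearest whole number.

N ≈ 1261

N = (368 × 281) / 82 = 103408 / 82 ≈ 1261.1 → 1261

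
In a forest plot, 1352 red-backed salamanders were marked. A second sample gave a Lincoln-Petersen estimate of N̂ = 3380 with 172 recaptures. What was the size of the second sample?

From N = M·C/R: C = N·R / M = 3380·172 / 1352 = 581360 / 1352 = 430.

C = 430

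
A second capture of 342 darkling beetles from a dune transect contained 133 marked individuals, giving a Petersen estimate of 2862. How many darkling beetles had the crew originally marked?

From N = M·C/R: M = N·R / C = 2862·133 / 342 = 380646 / 342 = 1113.

M = 1113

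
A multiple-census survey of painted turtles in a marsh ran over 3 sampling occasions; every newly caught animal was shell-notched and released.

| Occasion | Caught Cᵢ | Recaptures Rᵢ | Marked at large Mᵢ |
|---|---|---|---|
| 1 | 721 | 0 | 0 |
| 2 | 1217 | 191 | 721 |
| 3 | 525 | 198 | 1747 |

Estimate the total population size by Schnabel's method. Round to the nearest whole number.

Σ MᵢCᵢ = 0·721 + 721·1217 + 1747·525 = 0 + 877457 + 917175 = 1794632
Σ Rᵢ = 0 + 191 + 198 = 389
N̂ = 1794632 / 389 ≈ 4613.4 → 4613

N ≈ 4613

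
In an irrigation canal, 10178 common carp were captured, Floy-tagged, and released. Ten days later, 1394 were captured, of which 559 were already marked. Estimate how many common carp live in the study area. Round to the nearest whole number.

Lincoln-Petersen assumes M/N = R/C, so N = M·C / R.
N = (10178 × 1394) / 559 = 14188132 / 559 ≈ 25381.3 → 25381

N ≈ 25,381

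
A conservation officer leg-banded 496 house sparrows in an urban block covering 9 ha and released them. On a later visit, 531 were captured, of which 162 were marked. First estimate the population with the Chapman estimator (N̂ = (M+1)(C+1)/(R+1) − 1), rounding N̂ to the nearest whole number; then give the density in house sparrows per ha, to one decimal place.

density ≈ 180.1 house sparrows per ha

N̂ = 497·532/163 − 1 = 264404/163 − 1 ≈ 1621.1 → 1621
Density = N̂ / area = 1621 / 9 ≈ 180.11 → 180.1 per ha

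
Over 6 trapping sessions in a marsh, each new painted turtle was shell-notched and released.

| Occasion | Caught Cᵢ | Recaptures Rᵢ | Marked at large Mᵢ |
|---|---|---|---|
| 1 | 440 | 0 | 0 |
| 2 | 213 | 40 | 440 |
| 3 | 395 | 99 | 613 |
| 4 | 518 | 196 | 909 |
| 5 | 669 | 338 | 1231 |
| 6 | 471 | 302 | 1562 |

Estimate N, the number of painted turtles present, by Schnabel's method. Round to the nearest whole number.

Σ MᵢCᵢ = 0·440 + 440·213 + 613·395 + 909·518 + 1231·669 + 1562·471 = 0 + 93720 + 242135 + 470862 + 823539 + 735702 = 2365958
Σ Rᵢ = 0 + 40 + 99 + 196 + 338 + 302 = 975
N̂ = 2365958 / 975 ≈ 2426.6 → 2427

N ≈ 2427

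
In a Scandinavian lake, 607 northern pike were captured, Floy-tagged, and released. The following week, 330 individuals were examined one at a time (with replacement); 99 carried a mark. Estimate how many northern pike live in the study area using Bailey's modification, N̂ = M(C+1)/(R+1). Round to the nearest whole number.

N̂ = 607·(330+1)/(99+1) = 607·331/100 = 200917/100 ≈ 2009.2 → 2009

N ≈ 2009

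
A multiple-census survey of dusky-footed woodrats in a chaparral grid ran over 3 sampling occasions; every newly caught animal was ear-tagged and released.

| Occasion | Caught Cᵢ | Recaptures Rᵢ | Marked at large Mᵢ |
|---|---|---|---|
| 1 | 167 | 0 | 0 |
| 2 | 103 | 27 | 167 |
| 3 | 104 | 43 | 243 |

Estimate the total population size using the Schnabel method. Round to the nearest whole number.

Σ MᵢCᵢ = 0·167 + 167·103 + 243·104 = 0 + 17201 + 25272 = 42473
Σ Rᵢ = 0 + 27 + 43 = 70
N̂ = 42473 / 70 ≈ 606.8 → 607

N ≈ 607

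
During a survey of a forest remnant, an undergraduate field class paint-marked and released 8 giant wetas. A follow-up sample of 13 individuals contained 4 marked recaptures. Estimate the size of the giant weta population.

N = 26

If marked individuals mix randomly, R/C ≈ M/N, giving N ≈ M·C/R.
N = (8 × 13) / 4 = 104 / 4 = 26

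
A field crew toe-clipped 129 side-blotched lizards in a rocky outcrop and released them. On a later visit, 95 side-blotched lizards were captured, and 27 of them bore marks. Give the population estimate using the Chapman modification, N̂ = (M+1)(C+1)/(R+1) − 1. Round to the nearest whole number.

N ≈ 445

N̂ = (129+1)(95+1)/(27+1) − 1 = 130·96/28 − 1
= 12480/28 − 1 ≈ 445.7 − 1 ≈ 444.7 → 445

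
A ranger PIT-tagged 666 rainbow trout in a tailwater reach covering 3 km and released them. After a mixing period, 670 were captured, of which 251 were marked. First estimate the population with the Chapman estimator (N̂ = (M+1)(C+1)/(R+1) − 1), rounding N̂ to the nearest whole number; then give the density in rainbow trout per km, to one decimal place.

N̂ = 667·671/252 − 1 = 447557/252 − 1 ≈ 1775.0 → 1775
Density = N̂ / area = 1775 / 3 ≈ 591.67 → 591.7 per km

density ≈ 591.7 rainbow trout per km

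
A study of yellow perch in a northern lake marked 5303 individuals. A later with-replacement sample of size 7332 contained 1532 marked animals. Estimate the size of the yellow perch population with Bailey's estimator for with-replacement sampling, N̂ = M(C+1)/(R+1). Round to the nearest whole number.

N ≈ 25,367

N̂ = 5303·(7332+1)/(1532+1) = 5303·7333/1533 = 38886899/1533 ≈ 25366.5 → 25367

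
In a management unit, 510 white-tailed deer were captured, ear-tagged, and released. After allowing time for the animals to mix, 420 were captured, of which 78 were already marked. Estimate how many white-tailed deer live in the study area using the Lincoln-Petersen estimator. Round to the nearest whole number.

N ≈ 2746

Lincoln-Petersen assumes M/N = R/C, so N = M·C / R.
N = (510 × 420) / 78 = 214200 / 78 ≈ 2746.2 → 2746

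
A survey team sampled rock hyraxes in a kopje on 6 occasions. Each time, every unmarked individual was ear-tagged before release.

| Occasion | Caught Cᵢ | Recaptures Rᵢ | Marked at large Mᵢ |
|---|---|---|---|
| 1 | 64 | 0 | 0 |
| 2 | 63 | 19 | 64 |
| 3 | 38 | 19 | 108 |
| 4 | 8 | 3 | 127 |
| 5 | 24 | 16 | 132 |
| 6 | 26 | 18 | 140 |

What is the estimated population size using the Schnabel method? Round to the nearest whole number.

N ≈ 213

Σ MᵢCᵢ = 0·64 + 64·63 + 108·38 + 127·8 + 132·24 + 140·26 = 0 + 4032 + 4104 + 1016 + 3168 + 3640 = 15960
Σ Rᵢ = 0 + 19 + 19 + 3 + 16 + 18 = 75
N̂ = 15960 / 75 ≈ 212.8 → 213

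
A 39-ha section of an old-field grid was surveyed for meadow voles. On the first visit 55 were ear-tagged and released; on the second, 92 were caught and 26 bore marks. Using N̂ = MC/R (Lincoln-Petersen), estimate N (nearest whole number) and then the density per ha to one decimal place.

N̂ = 55·92/26 = 5060/26 ≈ 194.6 → 195
Density = N̂ / area = 195 / 39 = 5.0 per ha

density ≈ 5.0 meadow voles per ha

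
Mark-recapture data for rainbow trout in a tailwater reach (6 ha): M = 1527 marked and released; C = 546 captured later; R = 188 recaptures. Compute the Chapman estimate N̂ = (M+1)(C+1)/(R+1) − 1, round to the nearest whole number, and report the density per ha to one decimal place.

density ≈ 736.8 rainbow trout per ha

N̂ = 1528·547/189 − 1 = 835816/189 − 1 ≈ 4421.3 → 4421
Density = N̂ / area = 4421 / 6 ≈ 736.83 → 736.8 per ha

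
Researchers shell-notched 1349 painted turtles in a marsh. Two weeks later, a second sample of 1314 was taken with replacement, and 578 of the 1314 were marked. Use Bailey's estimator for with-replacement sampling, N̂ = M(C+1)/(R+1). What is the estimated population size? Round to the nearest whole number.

N ≈ 3064

N̂ = 1349·(1314+1)/(578+1) = 1349·1315/579 = 1773935/579 ≈ 3063.8 → 3064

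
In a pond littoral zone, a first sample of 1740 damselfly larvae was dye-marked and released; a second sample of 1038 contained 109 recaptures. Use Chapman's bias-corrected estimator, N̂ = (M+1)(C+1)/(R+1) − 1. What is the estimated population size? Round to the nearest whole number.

N̂ = (1740+1)(1038+1)/(109+1) − 1 = 1741·1039/110 − 1
= 1808899/110 − 1 ≈ 16444.5 − 1 ≈ 16443.5 → 16444

N ≈ 16,444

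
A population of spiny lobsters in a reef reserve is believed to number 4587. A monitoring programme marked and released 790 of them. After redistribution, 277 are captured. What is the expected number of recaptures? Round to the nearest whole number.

Expected recaptures E[R] = M·C / N.
E[R] = 790 × 277 / 4587 = 218830 / 4587 ≈ 47.7 → 48

expected recaptures ≈ 48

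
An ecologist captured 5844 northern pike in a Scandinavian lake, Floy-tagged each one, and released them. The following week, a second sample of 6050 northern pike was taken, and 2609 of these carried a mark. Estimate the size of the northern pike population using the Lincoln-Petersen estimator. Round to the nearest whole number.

N = (5844 × 6050) / 2609 = 35356200 / 2609 ≈ 13551.6 → 13552

N ≈ 13,552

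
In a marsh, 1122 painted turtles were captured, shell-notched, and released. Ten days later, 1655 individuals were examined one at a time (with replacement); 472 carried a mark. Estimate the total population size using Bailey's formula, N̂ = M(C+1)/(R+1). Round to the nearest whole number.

N̂ = 1122·(1655+1)/(472+1) = 1122·1656/473 = 1858032/473 ≈ 3928.2 → 3928

N ≈ 3928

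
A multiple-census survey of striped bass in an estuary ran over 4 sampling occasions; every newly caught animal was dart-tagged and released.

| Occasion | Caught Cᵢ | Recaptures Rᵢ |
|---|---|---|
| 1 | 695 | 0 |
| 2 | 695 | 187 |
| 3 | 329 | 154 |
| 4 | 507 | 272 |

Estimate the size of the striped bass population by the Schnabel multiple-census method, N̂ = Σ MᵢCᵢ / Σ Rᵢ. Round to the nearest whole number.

Marked at large before each occasion: Mᵢ = Σⱼ<ᵢ (Cⱼ − Rⱼ) → M1=0, M2=695, M3=1203, M4=1378
Σ MᵢCᵢ = 0·695 + 695·695 + 1203·329 + 1378·507 = 0 + 483025 + 395787 + 698646 = 1577458
Σ Rᵢ = 0 + 187 + 154 + 272 = 613
N̂ = 1577458 / 613 ≈ 2573.3 → 2573

N ≈ 2573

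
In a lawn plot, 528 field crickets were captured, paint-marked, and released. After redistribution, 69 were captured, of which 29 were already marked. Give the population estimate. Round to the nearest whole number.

N = (528 × 69) / 29 = 36432 / 29 ≈ 1256.3 → 1256

N ≈ 1256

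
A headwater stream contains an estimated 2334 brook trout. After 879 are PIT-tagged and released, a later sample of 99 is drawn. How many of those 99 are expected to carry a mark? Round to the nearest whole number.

expected recaptures ≈ 37

The marked fraction of the population is 879/2334, so in a sample of 99 expect C·(M/N) marked.
E[R] = 879 × 99 / 2334 = 87021 / 2334 ≈ 37.3 → 37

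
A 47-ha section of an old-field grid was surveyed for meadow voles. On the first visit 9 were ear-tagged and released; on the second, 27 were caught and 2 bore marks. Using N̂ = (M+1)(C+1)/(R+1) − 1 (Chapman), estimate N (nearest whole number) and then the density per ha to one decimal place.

density ≈ 2.0 meadow voles per ha

N̂ = 10·28/3 − 1 = 280/3 − 1 ≈ 92.3 → 92
Density = N̂ / area = 92 / 47 ≈ 1.96 → 2.0 per ha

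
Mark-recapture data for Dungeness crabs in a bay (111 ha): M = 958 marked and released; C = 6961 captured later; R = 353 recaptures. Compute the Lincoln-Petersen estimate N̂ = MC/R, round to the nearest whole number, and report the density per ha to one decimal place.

N̂ = 958·6961/353 = 6668638/353 ≈ 18891.3 → 18891
Density = N̂ / area = 18891 / 111 ≈ 170.19 → 170.2 per ha

density ≈ 170.2 Dungeness crabs per ha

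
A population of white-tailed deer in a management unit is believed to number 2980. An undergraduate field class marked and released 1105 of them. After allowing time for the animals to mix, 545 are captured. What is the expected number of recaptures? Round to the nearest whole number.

expected recaptures ≈ 202

Expected recaptures E[R] = M·C / N.
E[R] = 1105 × 545 / 2980 = 602225 / 2980 ≈ 202.1 → 202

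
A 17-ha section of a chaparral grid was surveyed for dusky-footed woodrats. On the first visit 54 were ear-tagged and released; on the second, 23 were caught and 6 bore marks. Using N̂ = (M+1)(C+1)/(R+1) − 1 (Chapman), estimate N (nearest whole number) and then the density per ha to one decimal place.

density ≈ 11.1 dusky-footed woodrats per ha

N̂ = 55·24/7 − 1 = 1320/7 − 1 ≈ 187.6 → 188
Density = N̂ / area = 188 / 17 ≈ 11.06 → 11.1 per ha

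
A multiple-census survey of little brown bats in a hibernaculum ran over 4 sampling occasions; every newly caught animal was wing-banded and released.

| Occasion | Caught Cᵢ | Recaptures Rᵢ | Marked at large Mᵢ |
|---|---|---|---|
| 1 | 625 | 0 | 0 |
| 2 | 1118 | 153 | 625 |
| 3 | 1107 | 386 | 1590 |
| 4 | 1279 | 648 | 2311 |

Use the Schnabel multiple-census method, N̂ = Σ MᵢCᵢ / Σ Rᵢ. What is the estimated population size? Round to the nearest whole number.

Σ MᵢCᵢ = 0·625 + 625·1118 + 1590·1107 + 2311·1279 = 0 + 698750 + 1760130 + 2955769 = 5414649
Σ Rᵢ = 0 + 153 + 386 + 648 = 1187
N̂ = 5414649 / 1187 ≈ 4561.6 → 4562

N ≈ 4562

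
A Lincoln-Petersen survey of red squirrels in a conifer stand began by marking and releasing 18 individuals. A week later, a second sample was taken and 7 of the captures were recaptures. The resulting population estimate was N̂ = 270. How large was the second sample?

C = 105

From N = M·C/R: C = N·R / M = 270·7 / 18 = 1890 / 18 = 105.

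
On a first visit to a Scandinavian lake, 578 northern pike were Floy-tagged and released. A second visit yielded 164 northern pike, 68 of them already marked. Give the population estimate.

N = 1394

Lincoln-Petersen assumes M/N = R/C, so N = M·C / R.
N = (578 × 164) / 68 = 94792 / 68 = 1394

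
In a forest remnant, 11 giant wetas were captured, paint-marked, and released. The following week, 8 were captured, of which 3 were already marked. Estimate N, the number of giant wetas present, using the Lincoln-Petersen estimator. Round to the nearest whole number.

N ≈ 29

N = (11 × 8) / 3 = 88 / 3 ≈ 29.3 → 29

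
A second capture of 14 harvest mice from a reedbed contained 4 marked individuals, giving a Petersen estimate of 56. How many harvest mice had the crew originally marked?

M = 16

From N = M·C/R: M = N·R / C = 56·4 / 14 = 224 / 14 = 16.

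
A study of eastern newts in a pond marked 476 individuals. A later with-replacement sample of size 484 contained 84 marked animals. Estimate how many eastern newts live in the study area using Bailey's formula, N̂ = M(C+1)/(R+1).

N = 2716

N̂ = 476·(484+1)/(84+1) = 476·485/85 = 230860/85 = 2716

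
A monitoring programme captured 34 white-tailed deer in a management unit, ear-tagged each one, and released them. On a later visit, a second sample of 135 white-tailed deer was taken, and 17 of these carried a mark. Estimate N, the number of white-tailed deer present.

N = 270

N = (34 × 135) / 17 = 4590 / 17 = 270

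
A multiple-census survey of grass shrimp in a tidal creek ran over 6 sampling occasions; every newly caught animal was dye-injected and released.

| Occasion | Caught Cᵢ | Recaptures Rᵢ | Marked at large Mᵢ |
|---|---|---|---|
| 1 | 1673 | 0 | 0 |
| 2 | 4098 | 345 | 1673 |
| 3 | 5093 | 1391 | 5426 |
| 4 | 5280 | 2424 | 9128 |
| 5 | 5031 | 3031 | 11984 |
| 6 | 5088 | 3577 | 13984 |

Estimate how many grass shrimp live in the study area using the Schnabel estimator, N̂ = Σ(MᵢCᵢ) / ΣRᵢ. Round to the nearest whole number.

Σ MᵢCᵢ = 0·1673 + 1673·4098 + 5426·5093 + 9128·5280 + 11984·5031 + 13984·5088 = 0 + 6855954 + 27634618 + 48195840 + 60291504 + 71150592 = 214128508
Σ Rᵢ = 0 + 345 + 1391 + 2424 + 3031 + 3577 = 10768
N̂ = 214128508 / 10768 ≈ 19885.6 → 19886

N ≈ 19,886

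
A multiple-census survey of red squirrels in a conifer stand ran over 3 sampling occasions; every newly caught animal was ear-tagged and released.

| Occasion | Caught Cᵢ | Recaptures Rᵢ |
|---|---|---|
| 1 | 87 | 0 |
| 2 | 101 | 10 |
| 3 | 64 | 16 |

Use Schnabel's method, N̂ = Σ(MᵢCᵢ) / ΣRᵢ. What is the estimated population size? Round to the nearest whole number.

N ≈ 776

Marked at large before each occasion: Mᵢ = Σⱼ<ᵢ (Cⱼ − Rⱼ) → M1=0, M2=87, M3=178
Σ MᵢCᵢ = 0·87 + 87·101 + 178·64 = 0 + 8787 + 11392 = 20179
Σ Rᵢ = 0 + 10 + 16 = 26
N̂ = 20179 / 26 ≈ 776.1 → 776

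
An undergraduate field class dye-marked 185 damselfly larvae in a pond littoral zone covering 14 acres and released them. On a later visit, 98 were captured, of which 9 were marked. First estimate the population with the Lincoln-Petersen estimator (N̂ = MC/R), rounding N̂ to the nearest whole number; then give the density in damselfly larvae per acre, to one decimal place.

density ≈ 143.9 damselfly larvae per acre

N̂ = 185·98/9 = 18130/9 ≈ 2014.4 → 2014
Density = N̂ / area = 2014 / 14 ≈ 143.86 → 143.9 per acre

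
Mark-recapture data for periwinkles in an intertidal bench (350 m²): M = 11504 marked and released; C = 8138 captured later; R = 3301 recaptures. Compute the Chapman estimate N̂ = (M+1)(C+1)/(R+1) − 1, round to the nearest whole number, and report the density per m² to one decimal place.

N̂ = 11505·8139/3302 − 1 = 93639195/3302 − 1 ≈ 28357.3 → 28357
Density = N̂ / area = 28357 / 350 ≈ 81.02 → 81.0 per m²

density ≈ 81.0 periwinkles per m²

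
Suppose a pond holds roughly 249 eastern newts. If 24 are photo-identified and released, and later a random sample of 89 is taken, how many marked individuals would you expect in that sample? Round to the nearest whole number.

The marked fraction of the population is 24/249, so in a sample of 89 expect C·(M/N) marked.
E[R] = 24 × 89 / 249 = 2136 / 249 ≈ 8.6 → 9

expected recaptures ≈ 9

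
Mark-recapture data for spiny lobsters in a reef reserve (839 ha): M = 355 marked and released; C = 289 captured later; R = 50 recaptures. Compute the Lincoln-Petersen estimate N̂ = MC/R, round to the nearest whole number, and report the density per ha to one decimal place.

N̂ = 355·289/50 = 102595/50 ≈ 2051.9 → 2052
Density = N̂ / area = 2052 / 839 ≈ 2.446 → 2.4 per ha

density ≈ 2.4 spiny lobsters per ha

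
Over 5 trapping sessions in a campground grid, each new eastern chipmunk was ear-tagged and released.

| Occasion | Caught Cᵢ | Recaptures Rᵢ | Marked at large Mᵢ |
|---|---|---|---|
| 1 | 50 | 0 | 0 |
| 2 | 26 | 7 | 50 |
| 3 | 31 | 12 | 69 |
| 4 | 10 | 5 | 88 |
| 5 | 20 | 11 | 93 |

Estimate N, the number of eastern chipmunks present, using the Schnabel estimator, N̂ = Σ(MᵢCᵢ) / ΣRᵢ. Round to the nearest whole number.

Σ MᵢCᵢ = 0·50 + 50·26 + 69·31 + 88·10 + 93·20 = 0 + 1300 + 2139 + 880 + 1860 = 6179
Σ Rᵢ = 0 + 7 + 12 + 5 + 11 = 35
N̂ = 6179 / 35 ≈ 176.5 → 177

N ≈ 177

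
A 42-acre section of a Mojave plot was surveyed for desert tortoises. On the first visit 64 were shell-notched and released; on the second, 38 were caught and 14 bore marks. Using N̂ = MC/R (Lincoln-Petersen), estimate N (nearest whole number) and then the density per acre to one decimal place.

density ≈ 4.1 desert tortoises per acre

N̂ = 64·38/14 = 2432/14 ≈ 173.7 → 174
Density = N̂ / area = 174 / 42 ≈ 4.14 → 4.1 per acre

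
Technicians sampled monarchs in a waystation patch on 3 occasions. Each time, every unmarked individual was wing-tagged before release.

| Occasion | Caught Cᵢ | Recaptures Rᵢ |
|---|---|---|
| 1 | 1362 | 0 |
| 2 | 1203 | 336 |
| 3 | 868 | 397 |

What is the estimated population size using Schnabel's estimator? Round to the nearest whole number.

Marked at large before each occasion: Mᵢ = Σⱼ<ᵢ (Cⱼ − Rⱼ) → M1=0, M2=1362, M3=2229
Σ MᵢCᵢ = 0·1362 + 1362·1203 + 2229·868 = 0 + 1638486 + 1934772 = 3573258
Σ Rᵢ = 0 + 336 + 397 = 733
N̂ = 3573258 / 733 ≈ 4874.8 → 4875

N ≈ 4875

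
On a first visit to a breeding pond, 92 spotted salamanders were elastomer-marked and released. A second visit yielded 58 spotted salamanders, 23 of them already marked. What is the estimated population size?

N = 232

The marked fraction in the recapture sample should equal the marked fraction in the population: 23/58 = 92/N.
N = (92 × 58) / 23 = 5336 / 23 = 232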